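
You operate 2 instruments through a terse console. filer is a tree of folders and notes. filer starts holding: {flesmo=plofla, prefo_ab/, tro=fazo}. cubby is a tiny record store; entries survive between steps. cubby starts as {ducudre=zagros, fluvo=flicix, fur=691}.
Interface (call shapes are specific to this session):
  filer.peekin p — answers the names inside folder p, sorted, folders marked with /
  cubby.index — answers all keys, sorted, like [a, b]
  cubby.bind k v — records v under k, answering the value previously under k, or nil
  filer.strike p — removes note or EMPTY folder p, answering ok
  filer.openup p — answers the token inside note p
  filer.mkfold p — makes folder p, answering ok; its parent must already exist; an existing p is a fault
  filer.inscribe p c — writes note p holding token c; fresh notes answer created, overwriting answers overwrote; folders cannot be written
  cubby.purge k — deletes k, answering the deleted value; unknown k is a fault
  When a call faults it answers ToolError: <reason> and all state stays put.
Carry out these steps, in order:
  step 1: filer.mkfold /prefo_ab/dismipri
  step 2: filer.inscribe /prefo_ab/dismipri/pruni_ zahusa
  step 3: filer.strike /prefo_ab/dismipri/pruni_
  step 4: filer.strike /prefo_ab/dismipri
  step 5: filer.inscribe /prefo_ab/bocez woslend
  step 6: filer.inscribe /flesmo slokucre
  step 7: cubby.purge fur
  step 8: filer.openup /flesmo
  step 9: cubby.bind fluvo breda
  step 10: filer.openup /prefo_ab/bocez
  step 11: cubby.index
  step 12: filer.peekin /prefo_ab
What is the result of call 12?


Answer: [bocez]

Derivation:
>> filer.mkfold(p=/prefo_ab/dismipri)
<< ok
>> filer.inscribe(p=/prefo_ab/dismipri/pruni_, c=zahusa)
<< created
>> filer.strike(p=/prefo_ab/dismipri/pruni_)
<< ok
>> filer.strike(p=/prefo_ab/dismipri)
<< ok
>> filer.inscribe(p=/prefo_ab/bocez, c=woslend)
<< created
>> filer.inscribe(p=/flesmo, c=slokucre)
<< overwrote
>> cubby.purge(k=fur)
<< 691
>> filer.openup(p=/flesmo)
<< slokucre
>> cubby.bind(k=fluvo, v=breda)
<< flicix
>> filer.openup(p=/prefo_ab/bocez)
<< woslend
>> cubby.index()
<< [ducudre, fluvo]
>> filer.peekin(p=/prefo_ab)
<< [bocez]


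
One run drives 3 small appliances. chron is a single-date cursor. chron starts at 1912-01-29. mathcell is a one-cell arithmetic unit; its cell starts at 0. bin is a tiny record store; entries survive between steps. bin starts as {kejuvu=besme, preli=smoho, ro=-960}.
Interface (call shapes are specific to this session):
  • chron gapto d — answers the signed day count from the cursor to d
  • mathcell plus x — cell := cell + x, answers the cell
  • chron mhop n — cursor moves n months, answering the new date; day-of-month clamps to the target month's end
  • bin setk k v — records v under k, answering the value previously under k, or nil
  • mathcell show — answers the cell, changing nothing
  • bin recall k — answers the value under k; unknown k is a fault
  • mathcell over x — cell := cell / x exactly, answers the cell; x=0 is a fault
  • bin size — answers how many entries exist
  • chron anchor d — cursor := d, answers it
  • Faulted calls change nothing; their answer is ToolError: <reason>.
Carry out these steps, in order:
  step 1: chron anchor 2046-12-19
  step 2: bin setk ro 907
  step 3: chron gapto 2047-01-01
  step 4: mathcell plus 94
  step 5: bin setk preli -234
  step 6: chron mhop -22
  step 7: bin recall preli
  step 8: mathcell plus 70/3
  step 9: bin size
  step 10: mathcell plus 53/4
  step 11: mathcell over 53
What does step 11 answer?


[in] chron anchor 2046-12-19
[out] 2046-12-19
[in] bin setk ro 907
[out] -960
[in] chron gapto 2047-01-01
[out] 13
[in] mathcell plus 94
[out] 94
[in] bin setk preli -234
[out] smoho
[in] chron mhop -22
[out] 2045-02-19
[in] bin recall preli
[out] -234
[in] mathcell plus 70/3
[out] 352/3
[in] bin size
[out] 3
[in] mathcell plus 53/4
[out] 1567/12
[in] mathcell over 53
[out] 1567/636

Answer: 1567/636


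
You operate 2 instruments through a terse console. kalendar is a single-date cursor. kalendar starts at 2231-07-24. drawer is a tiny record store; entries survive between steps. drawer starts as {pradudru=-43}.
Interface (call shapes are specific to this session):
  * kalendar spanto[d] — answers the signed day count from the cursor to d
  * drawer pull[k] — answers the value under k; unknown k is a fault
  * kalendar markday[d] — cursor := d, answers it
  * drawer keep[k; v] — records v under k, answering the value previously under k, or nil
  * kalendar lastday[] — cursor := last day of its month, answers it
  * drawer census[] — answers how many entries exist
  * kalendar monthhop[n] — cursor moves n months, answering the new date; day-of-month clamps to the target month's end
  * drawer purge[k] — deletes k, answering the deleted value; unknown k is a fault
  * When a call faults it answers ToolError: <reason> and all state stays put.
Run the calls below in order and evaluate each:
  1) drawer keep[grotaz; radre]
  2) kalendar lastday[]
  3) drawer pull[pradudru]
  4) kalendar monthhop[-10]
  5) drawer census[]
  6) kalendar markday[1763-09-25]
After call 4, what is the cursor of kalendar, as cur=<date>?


Invoking drawer keep passing k='grotaz', v='radre', and observe nil.
I call kalendar lastday, which returns 2231-07-31.
Now I run drawer pull passing k='pradudru', yielding -43.
Using kalendar monthhop passing n='-10', which returns 2230-09-30.
Then drawer census(): 2.
Invoking kalendar markday passing d='1763-09-25', and get 1763-09-25.

Answer: cur=2230-09-30


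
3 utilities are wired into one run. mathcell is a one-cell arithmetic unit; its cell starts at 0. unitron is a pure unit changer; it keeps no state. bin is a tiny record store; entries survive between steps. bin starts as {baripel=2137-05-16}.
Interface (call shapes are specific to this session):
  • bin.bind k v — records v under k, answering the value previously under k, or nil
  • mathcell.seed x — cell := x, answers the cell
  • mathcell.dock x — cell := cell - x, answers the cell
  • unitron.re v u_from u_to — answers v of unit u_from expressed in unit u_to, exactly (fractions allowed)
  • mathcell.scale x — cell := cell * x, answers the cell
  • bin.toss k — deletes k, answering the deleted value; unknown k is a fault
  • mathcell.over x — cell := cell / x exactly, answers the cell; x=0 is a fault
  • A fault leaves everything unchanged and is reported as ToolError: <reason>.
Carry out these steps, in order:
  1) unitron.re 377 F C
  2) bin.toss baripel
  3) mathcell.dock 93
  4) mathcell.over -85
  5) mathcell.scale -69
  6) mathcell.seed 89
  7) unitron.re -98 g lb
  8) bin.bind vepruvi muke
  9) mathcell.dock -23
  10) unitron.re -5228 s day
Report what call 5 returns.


Answer: -6417/85

Derivation:
→ unitron.re(v=377, u_from=F, u_to=C)
← 575/3
→ bin.toss(k=baripel)
← 2137-05-16
→ mathcell.dock(x=93)
← -93
→ mathcell.over(x=-85)
← 93/85
→ mathcell.scale(x=-69)
← -6417/85
→ mathcell.seed(x=89)
← 89
→ unitron.re(v=-98, u_from=g, u_to=lb)
← -1400000/6479891
→ bin.bind(k=vepruvi, v=muke)
← nil
→ mathcell.dock(x=-23)
← 112
→ unitron.re(v=-5228, u_from=s, u_to=day)
← -1307/21600


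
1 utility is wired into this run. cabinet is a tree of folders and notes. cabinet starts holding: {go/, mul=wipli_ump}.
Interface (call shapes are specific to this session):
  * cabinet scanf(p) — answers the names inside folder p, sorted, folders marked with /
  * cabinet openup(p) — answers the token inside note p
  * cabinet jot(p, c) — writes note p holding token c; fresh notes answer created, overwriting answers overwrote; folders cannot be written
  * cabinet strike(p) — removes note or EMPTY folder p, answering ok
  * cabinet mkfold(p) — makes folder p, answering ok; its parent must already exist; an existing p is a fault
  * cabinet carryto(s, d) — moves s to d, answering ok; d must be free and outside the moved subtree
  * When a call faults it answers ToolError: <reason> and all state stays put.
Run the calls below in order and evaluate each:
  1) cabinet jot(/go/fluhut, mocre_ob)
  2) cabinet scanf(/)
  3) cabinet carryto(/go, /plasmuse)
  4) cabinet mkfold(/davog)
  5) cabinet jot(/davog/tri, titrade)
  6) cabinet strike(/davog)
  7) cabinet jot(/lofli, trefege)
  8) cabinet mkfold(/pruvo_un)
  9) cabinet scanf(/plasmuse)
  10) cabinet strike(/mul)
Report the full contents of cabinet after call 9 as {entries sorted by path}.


Answer: {davog/, davog/tri=titrade, lofli=trefege, mul=wipli_ump, plasmuse/, plasmuse/fluhut=mocre_ob, pruvo_un/}

Derivation:
Then cabinet jot with /go/fluhut, mocre_ob, and get created.
I use cabinet scanf with /, giving [go/, mul].
Using cabinet carryto with /go, /plasmuse, and get ok.
Using cabinet mkfold with /davog: ok.
Next I call cabinet jot with /davog/tri, titrade, — result: created.
I run cabinet strike with /davog, which returns ToolError: not empty.
I call cabinet jot with /lofli, trefege, which returns created.
I call cabinet mkfold with /pruvo_un, and see ok.
Using cabinet scanf with /plasmuse, which returns [fluhut].
I invoke cabinet strike with /mul, and get ok.


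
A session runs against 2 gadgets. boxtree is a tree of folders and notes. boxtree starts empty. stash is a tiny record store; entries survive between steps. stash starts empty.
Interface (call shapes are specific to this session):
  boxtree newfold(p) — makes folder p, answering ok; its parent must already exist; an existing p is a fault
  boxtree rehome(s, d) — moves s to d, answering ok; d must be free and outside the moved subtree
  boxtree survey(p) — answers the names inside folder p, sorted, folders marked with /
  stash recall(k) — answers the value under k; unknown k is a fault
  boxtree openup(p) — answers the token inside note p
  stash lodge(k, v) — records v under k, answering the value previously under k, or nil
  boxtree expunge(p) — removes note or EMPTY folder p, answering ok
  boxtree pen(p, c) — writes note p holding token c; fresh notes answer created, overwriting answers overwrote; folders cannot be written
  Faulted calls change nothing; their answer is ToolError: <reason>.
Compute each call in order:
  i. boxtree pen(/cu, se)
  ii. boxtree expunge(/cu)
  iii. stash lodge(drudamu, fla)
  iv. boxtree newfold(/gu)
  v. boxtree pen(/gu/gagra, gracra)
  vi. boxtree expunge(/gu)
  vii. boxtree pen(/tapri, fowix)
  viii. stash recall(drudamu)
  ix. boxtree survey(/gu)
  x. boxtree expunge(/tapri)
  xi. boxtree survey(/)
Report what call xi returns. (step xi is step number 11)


% boxtree pen p: /cu c: se
  created
% boxtree expunge p: /cu
  ok
% stash lodge k: drudamu v: fla
  nil
% boxtree newfold p: /gu
  ok
% boxtree pen p: /gu/gagra c: gracra
  created
% boxtree expunge p: /gu
  ToolError: not empty
% boxtree pen p: /tapri c: fowix
  created
% stash recall k: drudamu
  fla
% boxtree survey p: /gu
  [gagra]
% boxtree expunge p: /tapri
  ok
% boxtree survey p: /
  [gu/]

Answer: [gu/]


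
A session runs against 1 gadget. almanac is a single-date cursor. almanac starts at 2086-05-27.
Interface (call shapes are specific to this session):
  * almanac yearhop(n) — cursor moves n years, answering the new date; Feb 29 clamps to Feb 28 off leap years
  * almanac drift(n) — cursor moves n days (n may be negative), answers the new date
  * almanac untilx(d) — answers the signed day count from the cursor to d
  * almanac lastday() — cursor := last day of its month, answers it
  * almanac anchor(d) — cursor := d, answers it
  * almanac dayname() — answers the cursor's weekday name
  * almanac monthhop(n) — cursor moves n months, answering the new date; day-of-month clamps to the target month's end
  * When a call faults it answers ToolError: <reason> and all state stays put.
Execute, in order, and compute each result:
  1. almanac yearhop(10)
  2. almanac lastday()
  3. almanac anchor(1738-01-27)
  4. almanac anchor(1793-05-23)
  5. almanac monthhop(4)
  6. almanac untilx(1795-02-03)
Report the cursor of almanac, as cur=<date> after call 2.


I invoke almanac yearhop on n='10': 2096-05-27.
I try almanac lastday(), giving 2096-05-31.
I call almanac anchor on d='1738-01-27', → 1738-01-27.
I try almanac anchor on d='1793-05-23', — result: 1793-05-23.
I call almanac monthhop on n='4', — result: 1793-09-23.
Invoking almanac untilx on d='1795-02-03': 498.

Answer: cur=2096-05-31


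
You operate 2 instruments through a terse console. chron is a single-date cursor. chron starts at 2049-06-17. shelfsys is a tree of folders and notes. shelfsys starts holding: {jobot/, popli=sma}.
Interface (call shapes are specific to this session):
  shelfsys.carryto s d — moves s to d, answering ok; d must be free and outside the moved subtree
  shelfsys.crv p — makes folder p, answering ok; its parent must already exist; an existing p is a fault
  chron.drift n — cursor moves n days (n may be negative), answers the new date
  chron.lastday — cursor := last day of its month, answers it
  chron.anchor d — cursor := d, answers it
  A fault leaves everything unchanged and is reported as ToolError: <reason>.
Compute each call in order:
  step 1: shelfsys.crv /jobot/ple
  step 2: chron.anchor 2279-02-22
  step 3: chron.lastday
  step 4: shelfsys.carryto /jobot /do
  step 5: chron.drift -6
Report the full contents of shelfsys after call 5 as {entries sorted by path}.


Answer: {do/, do/ple/, popli=sma}

Derivation:
# shelfsys.crv(p=/jobot/ple) -> ok
# chron.anchor(d=2279-02-22) -> 2279-02-22
# chron.lastday() -> 2279-02-28
# shelfsys.carryto(s=/jobot, d=/do) -> ok
# chron.drift(n=-6) -> 2279-02-22


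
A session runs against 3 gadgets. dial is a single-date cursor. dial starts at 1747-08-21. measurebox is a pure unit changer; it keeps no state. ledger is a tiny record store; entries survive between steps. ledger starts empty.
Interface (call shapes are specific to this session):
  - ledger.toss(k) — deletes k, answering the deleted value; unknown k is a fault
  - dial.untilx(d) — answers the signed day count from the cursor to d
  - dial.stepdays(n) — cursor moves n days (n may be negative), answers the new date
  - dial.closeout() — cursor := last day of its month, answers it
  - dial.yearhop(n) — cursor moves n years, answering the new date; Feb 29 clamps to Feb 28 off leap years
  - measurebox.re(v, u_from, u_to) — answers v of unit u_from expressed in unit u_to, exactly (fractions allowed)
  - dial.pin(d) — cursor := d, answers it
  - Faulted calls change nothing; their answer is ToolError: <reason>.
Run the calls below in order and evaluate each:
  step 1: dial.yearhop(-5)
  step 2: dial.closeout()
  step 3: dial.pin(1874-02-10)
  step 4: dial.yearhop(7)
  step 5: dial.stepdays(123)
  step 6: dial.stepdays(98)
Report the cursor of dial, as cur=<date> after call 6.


! yearhop(n: -5) == 1742-08-21
! closeout() == 1742-08-31
! pin(d: 1874-02-10) == 1874-02-10
! yearhop(n: 7) == 1881-02-10
! stepdays(n: 123) == 1881-06-13
! stepdays(n: 98) == 1881-09-19

Answer: cur=1881-09-19


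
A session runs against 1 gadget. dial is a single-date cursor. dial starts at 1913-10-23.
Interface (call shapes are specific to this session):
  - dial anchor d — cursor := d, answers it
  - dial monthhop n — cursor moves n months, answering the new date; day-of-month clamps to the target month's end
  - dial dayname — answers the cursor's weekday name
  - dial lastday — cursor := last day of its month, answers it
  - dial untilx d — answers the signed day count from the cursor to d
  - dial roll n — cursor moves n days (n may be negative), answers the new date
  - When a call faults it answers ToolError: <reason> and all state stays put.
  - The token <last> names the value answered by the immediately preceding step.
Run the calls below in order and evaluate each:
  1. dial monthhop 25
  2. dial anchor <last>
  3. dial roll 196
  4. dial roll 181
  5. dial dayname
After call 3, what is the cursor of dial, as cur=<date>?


>>> dial monthhop n→25
:: 1915-11-23
>>> dial anchor d→<last>
:: 1915-11-23
>>> dial roll n→196
:: 1916-06-06
>>> dial roll n→181
:: 1916-12-04
>>> dial dayname
:: Monday

Answer: cur=1916-06-06


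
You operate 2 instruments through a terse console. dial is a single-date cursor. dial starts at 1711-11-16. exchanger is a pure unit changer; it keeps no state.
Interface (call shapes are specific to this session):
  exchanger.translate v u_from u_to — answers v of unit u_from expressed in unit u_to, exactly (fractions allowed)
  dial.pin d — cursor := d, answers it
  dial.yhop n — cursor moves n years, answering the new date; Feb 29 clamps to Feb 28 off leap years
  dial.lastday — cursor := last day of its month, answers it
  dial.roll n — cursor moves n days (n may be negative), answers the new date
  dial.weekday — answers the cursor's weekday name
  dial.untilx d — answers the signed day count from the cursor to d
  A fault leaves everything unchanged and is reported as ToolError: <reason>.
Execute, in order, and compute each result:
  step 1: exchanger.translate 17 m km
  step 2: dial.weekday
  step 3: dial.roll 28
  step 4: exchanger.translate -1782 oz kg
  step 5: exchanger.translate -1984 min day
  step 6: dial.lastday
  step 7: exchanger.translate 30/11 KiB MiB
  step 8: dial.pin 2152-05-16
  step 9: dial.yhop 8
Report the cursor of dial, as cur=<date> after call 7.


Answer: cur=1711-12-31

Derivation:
>>> translate 17 m km
:: 17/1000
>>> weekday
:: Monday
>>> roll 28
:: 1711-12-14
>>> translate -1782 oz kg
:: -40415080167/800000000
>>> translate -1984 min day
:: -62/45
>>> lastday
:: 1711-12-31
>>> translate 30/11 KiB MiB
:: 15/5632
>>> pin 2152-05-16
:: 2152-05-16
>>> yhop 8
:: 2160-05-16


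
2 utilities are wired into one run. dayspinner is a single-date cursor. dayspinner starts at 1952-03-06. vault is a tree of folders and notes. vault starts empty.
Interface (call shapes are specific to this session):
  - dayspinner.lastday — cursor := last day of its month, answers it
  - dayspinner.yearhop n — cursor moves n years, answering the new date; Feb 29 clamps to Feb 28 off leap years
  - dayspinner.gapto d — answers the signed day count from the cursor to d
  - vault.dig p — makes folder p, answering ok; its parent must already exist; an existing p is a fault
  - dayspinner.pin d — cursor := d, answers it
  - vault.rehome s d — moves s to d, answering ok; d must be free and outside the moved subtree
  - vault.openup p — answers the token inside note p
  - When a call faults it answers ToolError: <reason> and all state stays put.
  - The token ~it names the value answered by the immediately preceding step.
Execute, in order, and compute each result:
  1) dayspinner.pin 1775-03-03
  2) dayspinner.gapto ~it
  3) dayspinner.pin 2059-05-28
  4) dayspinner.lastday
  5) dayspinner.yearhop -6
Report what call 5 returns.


Next I call dayspinner.pin on 1775-03-03, and see 1775-03-03.
Now I run dayspinner.gapto on ~it, and see 0.
Calling dayspinner.pin on 2059-05-28, and observe 2059-05-28.
Next I call dayspinner.lastday(): 2059-05-31.
Invoking dayspinner.yearhop on -6, — result: 2053-05-31.

Answer: 2053-05-31


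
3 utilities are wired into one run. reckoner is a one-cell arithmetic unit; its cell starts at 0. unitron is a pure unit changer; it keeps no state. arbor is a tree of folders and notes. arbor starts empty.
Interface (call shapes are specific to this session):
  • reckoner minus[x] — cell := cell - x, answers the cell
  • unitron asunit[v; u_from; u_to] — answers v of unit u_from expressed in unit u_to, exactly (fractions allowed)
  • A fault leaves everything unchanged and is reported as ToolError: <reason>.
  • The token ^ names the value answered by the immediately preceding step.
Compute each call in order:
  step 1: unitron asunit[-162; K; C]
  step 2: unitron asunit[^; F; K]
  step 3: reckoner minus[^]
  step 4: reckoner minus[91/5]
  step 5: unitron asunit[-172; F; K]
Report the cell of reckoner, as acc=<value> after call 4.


Answer: acc=-1432/45

Derivation:
I try unitron asunit(v=-162, u_from=K, u_to=C), and see -8703/20.
Next I call unitron asunit(v=^, u_from=F, u_to=K): 613/45.
I call reckoner minus(x=^), yielding -613/45.
Now I run reckoner minus(x=91/5): -1432/45.
Next I call unitron asunit(v=-172, u_from=F, u_to=K), and get 9589/60.


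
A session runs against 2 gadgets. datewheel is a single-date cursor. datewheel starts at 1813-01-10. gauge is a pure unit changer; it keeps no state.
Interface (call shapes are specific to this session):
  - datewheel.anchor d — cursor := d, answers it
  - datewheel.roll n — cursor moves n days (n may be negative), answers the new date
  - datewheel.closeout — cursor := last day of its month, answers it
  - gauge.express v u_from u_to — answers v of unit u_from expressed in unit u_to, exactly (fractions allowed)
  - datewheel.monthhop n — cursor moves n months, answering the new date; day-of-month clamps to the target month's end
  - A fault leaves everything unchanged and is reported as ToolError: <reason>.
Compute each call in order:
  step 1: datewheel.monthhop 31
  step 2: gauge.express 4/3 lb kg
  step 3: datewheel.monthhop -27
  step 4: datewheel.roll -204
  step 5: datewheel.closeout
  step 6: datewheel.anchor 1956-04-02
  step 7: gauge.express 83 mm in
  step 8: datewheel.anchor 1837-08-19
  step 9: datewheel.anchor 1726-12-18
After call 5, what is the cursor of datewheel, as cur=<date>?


Calling monthhop passing n→31, and observe 1815-08-10.
Calling express passing v→4/3, u_from→lb, u_to→kg, yielding 45359237/75000000.
I call monthhop passing n→-27, giving 1813-05-10.
Next I call roll passing n→-204, and get 1812-10-18.
I run closeout(), and observe 1812-10-31.
I call anchor passing d→1956-04-02, and get 1956-04-02.
I try express passing v→83, u_from→mm, u_to→in, yielding 415/127.
Using anchor passing d→1837-08-19, → 1837-08-19.
Calling anchor passing d→1726-12-18, and observe 1726-12-18.

Answer: cur=1812-10-31


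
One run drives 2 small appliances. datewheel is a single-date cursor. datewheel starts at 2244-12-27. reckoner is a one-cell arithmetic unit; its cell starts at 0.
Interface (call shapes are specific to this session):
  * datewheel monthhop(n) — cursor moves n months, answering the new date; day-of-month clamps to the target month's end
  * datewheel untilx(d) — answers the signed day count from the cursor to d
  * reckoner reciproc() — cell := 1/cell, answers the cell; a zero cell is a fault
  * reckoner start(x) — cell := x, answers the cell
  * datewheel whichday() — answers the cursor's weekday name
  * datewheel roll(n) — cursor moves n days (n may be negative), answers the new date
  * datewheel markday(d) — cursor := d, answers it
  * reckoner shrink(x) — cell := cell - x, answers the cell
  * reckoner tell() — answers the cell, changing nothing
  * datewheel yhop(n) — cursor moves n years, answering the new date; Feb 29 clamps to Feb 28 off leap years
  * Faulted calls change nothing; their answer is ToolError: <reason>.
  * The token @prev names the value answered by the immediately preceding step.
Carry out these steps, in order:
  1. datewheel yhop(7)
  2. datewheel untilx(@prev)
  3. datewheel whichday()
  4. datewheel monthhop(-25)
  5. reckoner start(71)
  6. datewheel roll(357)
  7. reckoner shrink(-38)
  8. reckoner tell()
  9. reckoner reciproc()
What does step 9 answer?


I run datewheel yhop on n→7, — result: 2251-12-27.
I try datewheel untilx on d→@prev, giving 0.
Using datewheel whichday(): Saturday.
Invoking datewheel monthhop on n→-25, which returns 2249-11-27.
I run reckoner start on x→71: 71.
Then datewheel roll on n→357: 2250-11-19.
I run reckoner shrink on x→-38, yielding 109.
Using reckoner tell(), yielding 109.
Invoking reckoner reciproc(), yielding 1/109.

Answer: 1/109


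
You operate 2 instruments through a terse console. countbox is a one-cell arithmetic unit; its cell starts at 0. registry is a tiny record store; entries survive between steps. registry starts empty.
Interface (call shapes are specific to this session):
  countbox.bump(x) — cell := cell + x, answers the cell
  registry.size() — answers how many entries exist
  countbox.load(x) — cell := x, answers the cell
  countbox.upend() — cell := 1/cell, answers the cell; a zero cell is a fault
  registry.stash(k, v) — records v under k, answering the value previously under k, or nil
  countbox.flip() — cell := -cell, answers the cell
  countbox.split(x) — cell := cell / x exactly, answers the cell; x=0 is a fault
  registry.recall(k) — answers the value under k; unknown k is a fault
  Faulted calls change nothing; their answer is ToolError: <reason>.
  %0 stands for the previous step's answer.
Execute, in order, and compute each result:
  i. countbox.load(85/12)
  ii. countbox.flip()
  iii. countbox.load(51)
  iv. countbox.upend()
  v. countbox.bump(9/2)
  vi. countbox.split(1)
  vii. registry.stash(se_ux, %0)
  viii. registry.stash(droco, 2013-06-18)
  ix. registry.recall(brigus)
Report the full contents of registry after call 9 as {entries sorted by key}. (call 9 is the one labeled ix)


Then countbox.load(x=85/12), yielding 85/12.
Invoking countbox.flip(), which returns -85/12.
I try countbox.load(x=51), → 51.
I use countbox.upend, → 1/51.
I run countbox.bump(x=9/2), and observe 461/102.
Calling countbox.split(x=1), which returns 461/102.
Now I run registry.stash(k=se_ux, v=%0), → nil.
I use registry.stash(k=droco, v=2013-06-18): nil.
Then registry.recall(k=brigus), → ToolError: no such key brigus.

Answer: {droco=2013-06-18, se_ux=461/102}


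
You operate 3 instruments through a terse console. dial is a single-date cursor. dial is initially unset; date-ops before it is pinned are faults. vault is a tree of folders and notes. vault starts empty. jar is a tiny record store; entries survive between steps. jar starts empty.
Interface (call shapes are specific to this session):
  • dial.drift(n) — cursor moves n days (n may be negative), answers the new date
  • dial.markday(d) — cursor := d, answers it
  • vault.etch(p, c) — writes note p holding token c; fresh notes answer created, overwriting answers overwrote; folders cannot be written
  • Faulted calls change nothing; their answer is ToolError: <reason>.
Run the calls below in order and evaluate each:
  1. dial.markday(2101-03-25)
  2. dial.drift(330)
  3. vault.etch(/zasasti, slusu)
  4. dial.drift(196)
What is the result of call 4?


// dial.markday(d='2101-03-25') == 2101-03-25
// dial.drift(n='330') == 2102-02-18
// vault.etch(p='/zasasti', c='slusu') == created
// dial.drift(n='196') == 2102-09-02

Answer: 2102-09-02


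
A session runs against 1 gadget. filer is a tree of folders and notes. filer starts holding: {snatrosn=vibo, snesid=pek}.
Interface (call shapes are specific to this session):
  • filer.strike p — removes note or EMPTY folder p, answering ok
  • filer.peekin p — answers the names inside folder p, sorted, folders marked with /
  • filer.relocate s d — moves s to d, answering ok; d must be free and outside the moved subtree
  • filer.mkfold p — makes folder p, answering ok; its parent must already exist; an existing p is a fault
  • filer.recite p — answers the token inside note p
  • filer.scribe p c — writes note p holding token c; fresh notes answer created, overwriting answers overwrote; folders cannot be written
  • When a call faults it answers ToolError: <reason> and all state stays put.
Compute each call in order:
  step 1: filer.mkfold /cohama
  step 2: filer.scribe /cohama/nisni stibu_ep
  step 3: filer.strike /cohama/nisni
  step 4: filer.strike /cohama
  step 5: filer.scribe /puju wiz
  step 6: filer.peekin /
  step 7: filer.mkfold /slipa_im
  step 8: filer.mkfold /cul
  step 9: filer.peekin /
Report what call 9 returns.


Step: filer.mkfold[/cohama]
Result: ok
Step: filer.scribe[/cohama/nisni; stibu_ep]
Result: created
Step: filer.strike[/cohama/nisni]
Result: ok
Step: filer.strike[/cohama]
Result: ok
Step: filer.scribe[/puju; wiz]
Result: created
Step: filer.peekin[/]
Result: [puju, snatrosn, snesid]
Step: filer.mkfold[/slipa_im]
Result: ok
Step: filer.mkfold[/cul]
Result: ok
Step: filer.peekin[/]
Result: [cul/, puju, slipa_im/, snatrosn, snesid]

Answer: [cul/, puju, slipa_im/, snatrosn, snesid]


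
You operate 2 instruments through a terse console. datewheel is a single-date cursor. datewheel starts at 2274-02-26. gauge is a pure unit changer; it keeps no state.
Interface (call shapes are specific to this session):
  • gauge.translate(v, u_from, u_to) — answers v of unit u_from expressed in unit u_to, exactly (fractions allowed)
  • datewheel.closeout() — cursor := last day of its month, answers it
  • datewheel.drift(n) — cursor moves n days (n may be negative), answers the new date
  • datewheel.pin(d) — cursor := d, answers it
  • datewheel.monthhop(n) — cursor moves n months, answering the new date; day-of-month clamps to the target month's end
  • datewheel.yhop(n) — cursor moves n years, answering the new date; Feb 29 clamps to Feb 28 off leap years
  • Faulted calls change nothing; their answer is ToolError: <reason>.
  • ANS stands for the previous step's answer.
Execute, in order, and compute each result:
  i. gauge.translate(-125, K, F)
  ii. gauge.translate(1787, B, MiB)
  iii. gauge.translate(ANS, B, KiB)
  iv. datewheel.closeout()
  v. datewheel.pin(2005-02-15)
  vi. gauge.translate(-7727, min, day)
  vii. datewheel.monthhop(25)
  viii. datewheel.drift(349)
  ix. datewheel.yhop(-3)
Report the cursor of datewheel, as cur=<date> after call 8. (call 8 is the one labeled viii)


>>> gauge.translate v: -125 u_from: K u_to: F
  -68467/100
>>> gauge.translate v: 1787 u_from: B u_to: MiB
  1787/1048576
>>> gauge.translate v: ANS u_from: B u_to: KiB
  1787/1073741824
>>> datewheel.closeout
  2274-02-28
>>> datewheel.pin d: 2005-02-15
  2005-02-15
>>> gauge.translate v: -7727 u_from: min u_to: day
  -7727/1440
>>> datewheel.monthhop n: 25
  2007-03-15
>>> datewheel.drift n: 349
  2008-02-27
>>> datewheel.yhop n: -3
  2005-02-27

Answer: cur=2008-02-27


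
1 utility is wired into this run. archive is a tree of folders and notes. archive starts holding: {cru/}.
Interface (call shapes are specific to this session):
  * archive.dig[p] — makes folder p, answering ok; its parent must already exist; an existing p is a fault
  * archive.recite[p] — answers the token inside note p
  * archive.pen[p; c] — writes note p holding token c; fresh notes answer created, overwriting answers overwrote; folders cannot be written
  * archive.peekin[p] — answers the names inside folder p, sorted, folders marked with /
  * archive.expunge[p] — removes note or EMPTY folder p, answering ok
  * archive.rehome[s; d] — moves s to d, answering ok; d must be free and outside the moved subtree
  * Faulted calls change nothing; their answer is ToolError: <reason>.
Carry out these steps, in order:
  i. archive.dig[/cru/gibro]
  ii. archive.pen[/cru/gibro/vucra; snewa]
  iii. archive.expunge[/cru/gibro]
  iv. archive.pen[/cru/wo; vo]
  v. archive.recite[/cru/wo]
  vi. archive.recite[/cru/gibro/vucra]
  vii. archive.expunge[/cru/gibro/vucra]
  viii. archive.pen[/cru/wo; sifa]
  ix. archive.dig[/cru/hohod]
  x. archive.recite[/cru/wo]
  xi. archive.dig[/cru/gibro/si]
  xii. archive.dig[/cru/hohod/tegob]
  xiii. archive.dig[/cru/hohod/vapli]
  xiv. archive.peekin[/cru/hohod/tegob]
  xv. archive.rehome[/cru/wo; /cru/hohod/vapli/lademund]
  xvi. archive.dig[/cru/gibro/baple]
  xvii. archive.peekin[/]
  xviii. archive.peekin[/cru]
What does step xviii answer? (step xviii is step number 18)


Answer: [gibro/, hohod/]

Derivation:
Act: archive.dig[p='/cru/gibro']
Obs: ok
Act: archive.pen[p='/cru/gibro/vucra'; c='snewa']
Obs: created
Act: archive.expunge[p='/cru/gibro']
Obs: ToolError: not empty
Act: archive.pen[p='/cru/wo'; c='vo']
Obs: created
Act: archive.recite[p='/cru/wo']
Obs: vo
Act: archive.recite[p='/cru/gibro/vucra']
Obs: snewa
Act: archive.expunge[p='/cru/gibro/vucra']
Obs: ok
Act: archive.pen[p='/cru/wo'; c='sifa']
Obs: overwrote
Act: archive.dig[p='/cru/hohod']
Obs: ok
Act: archive.recite[p='/cru/wo']
Obs: sifa
Act: archive.dig[p='/cru/gibro/si']
Obs: ok
Act: archive.dig[p='/cru/hohod/tegob']
Obs: ok
Act: archive.dig[p='/cru/hohod/vapli']
Obs: ok
Act: archive.peekin[p='/cru/hohod/tegob']
Obs: []
Act: archive.rehome[s='/cru/wo'; d='/cru/hohod/vapli/lademund']
Obs: ok
Act: archive.dig[p='/cru/gibro/baple']
Obs: ok
Act: archive.peekin[p='/']
Obs: [cru/]
Act: archive.peekin[p='/cru']
Obs: [gibro/, hohod/]


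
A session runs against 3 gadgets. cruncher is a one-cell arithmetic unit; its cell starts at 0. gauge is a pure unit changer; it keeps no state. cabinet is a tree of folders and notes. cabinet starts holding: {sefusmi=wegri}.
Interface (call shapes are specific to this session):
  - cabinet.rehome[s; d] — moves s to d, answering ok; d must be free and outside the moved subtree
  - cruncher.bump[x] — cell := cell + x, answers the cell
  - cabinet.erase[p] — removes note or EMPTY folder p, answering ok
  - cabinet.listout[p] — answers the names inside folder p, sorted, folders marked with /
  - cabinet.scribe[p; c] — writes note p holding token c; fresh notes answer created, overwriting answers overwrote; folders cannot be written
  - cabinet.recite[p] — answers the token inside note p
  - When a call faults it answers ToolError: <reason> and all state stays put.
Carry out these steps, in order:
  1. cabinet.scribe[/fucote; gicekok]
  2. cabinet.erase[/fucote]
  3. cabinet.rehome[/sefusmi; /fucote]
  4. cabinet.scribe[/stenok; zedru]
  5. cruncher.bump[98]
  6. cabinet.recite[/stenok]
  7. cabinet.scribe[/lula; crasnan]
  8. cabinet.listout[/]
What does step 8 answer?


Answer: [fucote, lula, stenok]

Derivation:
I run scribe using p='/fucote', c='gicekok': created.
I try erase using p='/fucote', and get ok.
I invoke rehome using s='/sefusmi', d='/fucote', and see ok.
I try scribe using p='/stenok', c='zedru', → created.
Using bump using x='98', — result: 98.
Then recite using p='/stenok', and see zedru.
Then scribe using p='/lula', c='crasnan', which returns created.
I try listout using p='/', and see [fucote, lula, stenok].


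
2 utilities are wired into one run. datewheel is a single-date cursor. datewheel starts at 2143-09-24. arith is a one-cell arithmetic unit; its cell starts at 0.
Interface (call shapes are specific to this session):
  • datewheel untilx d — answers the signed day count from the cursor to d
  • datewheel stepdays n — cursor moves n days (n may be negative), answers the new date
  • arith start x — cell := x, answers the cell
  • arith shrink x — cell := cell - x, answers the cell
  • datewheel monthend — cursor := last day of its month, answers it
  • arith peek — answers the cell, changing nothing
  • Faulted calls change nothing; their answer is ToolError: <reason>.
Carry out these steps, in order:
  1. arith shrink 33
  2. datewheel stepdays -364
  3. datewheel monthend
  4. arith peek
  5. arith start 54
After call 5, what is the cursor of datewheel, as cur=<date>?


;; arith shrink(x='33') == -33
;; datewheel stepdays(n='-364') == 2142-09-25
;; datewheel monthend() == 2142-09-30
;; arith peek() == -33
;; arith start(x='54') == 54

Answer: cur=2142-09-30


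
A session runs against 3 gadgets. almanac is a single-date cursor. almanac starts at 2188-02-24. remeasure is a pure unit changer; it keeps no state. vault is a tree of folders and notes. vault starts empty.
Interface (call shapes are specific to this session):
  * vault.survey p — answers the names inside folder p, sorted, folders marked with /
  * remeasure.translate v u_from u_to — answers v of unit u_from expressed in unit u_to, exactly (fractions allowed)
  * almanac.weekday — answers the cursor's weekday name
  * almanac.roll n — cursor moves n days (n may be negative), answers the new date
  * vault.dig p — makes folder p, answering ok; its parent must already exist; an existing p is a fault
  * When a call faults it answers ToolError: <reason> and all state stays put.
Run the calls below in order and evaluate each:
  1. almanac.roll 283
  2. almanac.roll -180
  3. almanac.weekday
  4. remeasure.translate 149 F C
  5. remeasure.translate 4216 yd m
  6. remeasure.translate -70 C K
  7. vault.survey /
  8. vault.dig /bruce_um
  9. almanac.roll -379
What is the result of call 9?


Answer: 2187-05-24

Derivation:
> almanac.roll n=283
[out] 2188-12-03
> almanac.roll n=-180
[out] 2188-06-06
> almanac.weekday
[out] Friday
> remeasure.translate v=149 u_from=F u_to=C
[out] 65
> remeasure.translate v=4216 u_from=yd u_to=m
[out] 2409444/625
> remeasure.translate v=-70 u_from=C u_to=K
[out] 4063/20
> vault.survey p=/
[out] []
> vault.dig p=/bruce_um
[out] ok
> almanac.roll n=-379
[out] 2187-05-24


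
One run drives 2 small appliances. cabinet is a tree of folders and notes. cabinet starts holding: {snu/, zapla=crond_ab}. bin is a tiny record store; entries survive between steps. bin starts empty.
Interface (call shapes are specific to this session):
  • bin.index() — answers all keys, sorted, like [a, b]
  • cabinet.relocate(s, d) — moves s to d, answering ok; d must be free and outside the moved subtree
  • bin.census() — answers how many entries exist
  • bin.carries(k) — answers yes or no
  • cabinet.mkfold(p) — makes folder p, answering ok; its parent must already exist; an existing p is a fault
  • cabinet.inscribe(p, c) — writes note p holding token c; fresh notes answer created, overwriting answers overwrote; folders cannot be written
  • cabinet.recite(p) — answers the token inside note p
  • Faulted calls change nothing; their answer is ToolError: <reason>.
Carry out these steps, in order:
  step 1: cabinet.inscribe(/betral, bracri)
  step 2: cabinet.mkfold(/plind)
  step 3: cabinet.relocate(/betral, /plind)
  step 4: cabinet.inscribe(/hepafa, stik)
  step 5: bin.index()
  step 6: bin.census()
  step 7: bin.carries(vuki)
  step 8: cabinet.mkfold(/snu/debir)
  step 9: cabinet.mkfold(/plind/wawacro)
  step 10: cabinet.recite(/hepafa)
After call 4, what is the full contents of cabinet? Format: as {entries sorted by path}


Answer: {betral=bracri, hepafa=stik, plind/, snu/, zapla=crond_ab}

Derivation:
% inscribe p='/betral' c='bracri'
  created
% mkfold p='/plind'
  ok
% relocate s='/betral' d='/plind'
  ToolError: exists
% inscribe p='/hepafa' c='stik'
  created
% index
  []
% census
  0
% carries k='vuki'
  no
% mkfold p='/snu/debir'
  ok
% mkfold p='/plind/wawacro'
  ok
% recite p='/hepafa'
  stik


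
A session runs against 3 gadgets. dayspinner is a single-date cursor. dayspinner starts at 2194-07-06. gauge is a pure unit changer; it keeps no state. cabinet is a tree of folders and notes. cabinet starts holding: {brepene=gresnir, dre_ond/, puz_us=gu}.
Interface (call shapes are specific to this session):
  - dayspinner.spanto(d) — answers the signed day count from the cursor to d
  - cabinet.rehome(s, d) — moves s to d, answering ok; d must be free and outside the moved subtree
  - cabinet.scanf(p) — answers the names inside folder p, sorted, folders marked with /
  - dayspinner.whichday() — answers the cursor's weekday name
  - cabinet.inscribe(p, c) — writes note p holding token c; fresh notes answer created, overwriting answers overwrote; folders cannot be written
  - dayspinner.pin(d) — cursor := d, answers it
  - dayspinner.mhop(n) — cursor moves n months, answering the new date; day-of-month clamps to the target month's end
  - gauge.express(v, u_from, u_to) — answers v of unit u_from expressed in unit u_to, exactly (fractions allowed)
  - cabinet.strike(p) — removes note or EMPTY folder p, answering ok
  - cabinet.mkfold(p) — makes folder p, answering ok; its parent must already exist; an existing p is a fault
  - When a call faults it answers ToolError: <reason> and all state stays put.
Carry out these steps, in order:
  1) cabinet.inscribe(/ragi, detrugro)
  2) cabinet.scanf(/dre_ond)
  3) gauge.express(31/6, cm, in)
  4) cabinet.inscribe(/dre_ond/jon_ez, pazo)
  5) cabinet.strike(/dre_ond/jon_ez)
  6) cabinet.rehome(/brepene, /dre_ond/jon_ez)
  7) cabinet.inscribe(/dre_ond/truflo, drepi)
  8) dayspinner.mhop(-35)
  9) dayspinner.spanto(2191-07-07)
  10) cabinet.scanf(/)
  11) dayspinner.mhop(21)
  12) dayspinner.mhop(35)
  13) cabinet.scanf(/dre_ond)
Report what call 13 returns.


Answer: [jon_ez, truflo]

Derivation:
>>> cabinet.inscribe p='/ragi' c='detrugro'
[out] created
>>> cabinet.scanf p='/dre_ond'
[out] []
>>> gauge.express v='31/6' u_from='cm' u_to='in'
[out] 775/381
>>> cabinet.inscribe p='/dre_ond/jon_ez' c='pazo'
[out] created
>>> cabinet.strike p='/dre_ond/jon_ez'
[out] ok
>>> cabinet.rehome s='/brepene' d='/dre_ond/jon_ez'
[out] ok
>>> cabinet.inscribe p='/dre_ond/truflo' c='drepi'
[out] created
>>> dayspinner.mhop n='-35'
[out] 2191-08-06
>>> dayspinner.spanto d='2191-07-07'
[out] -30
>>> cabinet.scanf p='/'
[out] [dre_ond/, puz_us, ragi]
>>> dayspinner.mhop n='21'
[out] 2193-05-06
>>> dayspinner.mhop n='35'
[out] 2196-04-06
>>> cabinet.scanf p='/dre_ond'
[out] [jon_ez, truflo]
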